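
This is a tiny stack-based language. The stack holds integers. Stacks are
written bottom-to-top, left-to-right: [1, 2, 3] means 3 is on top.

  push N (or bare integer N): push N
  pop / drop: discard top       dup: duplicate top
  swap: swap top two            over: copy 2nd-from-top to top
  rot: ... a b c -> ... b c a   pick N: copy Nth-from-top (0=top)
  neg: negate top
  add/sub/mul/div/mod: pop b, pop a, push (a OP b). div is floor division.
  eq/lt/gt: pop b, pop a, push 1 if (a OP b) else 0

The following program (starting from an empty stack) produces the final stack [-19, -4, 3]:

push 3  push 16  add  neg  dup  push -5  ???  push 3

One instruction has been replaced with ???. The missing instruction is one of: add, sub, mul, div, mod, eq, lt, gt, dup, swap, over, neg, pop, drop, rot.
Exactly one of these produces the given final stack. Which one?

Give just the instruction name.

Stack before ???: [-19, -19, -5]
Stack after ???:  [-19, -4]
The instruction that transforms [-19, -19, -5] -> [-19, -4] is: mod

Answer: mod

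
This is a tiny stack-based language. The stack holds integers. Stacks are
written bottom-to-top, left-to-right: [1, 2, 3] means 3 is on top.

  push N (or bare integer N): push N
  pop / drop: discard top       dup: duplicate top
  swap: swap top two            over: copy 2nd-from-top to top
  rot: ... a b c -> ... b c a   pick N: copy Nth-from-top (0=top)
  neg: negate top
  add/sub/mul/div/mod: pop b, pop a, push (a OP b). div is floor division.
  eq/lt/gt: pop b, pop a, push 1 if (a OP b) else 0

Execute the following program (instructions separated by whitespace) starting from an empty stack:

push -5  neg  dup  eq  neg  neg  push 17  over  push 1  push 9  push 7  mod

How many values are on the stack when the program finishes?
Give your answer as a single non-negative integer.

Answer: 5

Derivation:
After 'push -5': stack = [-5] (depth 1)
After 'neg': stack = [5] (depth 1)
After 'dup': stack = [5, 5] (depth 2)
After 'eq': stack = [1] (depth 1)
After 'neg': stack = [-1] (depth 1)
After 'neg': stack = [1] (depth 1)
After 'push 17': stack = [1, 17] (depth 2)
After 'over': stack = [1, 17, 1] (depth 3)
After 'push 1': stack = [1, 17, 1, 1] (depth 4)
After 'push 9': stack = [1, 17, 1, 1, 9] (depth 5)
After 'push 7': stack = [1, 17, 1, 1, 9, 7] (depth 6)
After 'mod': stack = [1, 17, 1, 1, 2] (depth 5)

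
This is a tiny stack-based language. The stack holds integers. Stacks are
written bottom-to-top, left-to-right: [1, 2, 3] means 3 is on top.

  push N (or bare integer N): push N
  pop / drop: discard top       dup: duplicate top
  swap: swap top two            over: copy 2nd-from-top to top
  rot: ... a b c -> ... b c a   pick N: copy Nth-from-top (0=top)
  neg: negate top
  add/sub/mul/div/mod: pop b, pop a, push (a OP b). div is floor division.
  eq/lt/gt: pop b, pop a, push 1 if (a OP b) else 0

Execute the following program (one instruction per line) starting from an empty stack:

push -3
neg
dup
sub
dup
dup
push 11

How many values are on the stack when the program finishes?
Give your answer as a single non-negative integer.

After 'push -3': stack = [-3] (depth 1)
After 'neg': stack = [3] (depth 1)
After 'dup': stack = [3, 3] (depth 2)
After 'sub': stack = [0] (depth 1)
After 'dup': stack = [0, 0] (depth 2)
After 'dup': stack = [0, 0, 0] (depth 3)
After 'push 11': stack = [0, 0, 0, 11] (depth 4)

Answer: 4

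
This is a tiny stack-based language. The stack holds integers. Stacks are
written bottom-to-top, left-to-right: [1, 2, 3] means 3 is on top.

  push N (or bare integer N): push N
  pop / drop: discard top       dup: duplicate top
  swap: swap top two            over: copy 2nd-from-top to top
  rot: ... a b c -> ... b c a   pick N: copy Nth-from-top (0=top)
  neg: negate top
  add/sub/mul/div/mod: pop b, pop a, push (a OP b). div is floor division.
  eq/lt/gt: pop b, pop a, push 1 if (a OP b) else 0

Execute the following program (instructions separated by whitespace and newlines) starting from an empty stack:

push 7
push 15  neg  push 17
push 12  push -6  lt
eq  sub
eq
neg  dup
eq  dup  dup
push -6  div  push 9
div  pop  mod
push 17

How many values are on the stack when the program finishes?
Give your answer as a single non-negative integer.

Answer: 2

Derivation:
After 'push 7': stack = [7] (depth 1)
After 'push 15': stack = [7, 15] (depth 2)
After 'neg': stack = [7, -15] (depth 2)
After 'push 17': stack = [7, -15, 17] (depth 3)
After 'push 12': stack = [7, -15, 17, 12] (depth 4)
After 'push -6': stack = [7, -15, 17, 12, -6] (depth 5)
After 'lt': stack = [7, -15, 17, 0] (depth 4)
After 'eq': stack = [7, -15, 0] (depth 3)
After 'sub': stack = [7, -15] (depth 2)
After 'eq': stack = [0] (depth 1)
  ...
After 'eq': stack = [1] (depth 1)
After 'dup': stack = [1, 1] (depth 2)
After 'dup': stack = [1, 1, 1] (depth 3)
After 'push -6': stack = [1, 1, 1, -6] (depth 4)
After 'div': stack = [1, 1, -1] (depth 3)
After 'push 9': stack = [1, 1, -1, 9] (depth 4)
After 'div': stack = [1, 1, -1] (depth 3)
After 'pop': stack = [1, 1] (depth 2)
After 'mod': stack = [0] (depth 1)
After 'push 17': stack = [0, 17] (depth 2)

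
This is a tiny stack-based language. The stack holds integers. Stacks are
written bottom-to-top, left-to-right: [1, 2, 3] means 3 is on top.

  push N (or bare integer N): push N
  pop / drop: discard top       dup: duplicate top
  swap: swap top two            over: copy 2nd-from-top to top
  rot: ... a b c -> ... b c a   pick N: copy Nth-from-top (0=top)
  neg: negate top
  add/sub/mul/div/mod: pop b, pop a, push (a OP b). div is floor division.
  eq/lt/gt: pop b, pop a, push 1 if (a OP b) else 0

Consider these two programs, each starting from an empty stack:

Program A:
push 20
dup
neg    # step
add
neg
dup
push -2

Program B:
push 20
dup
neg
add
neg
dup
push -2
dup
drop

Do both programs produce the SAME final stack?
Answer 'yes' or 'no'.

Program A trace:
  After 'push 20': [20]
  After 'dup': [20, 20]
  After 'neg': [20, -20]
  After 'add': [0]
  After 'neg': [0]
  After 'dup': [0, 0]
  After 'push -2': [0, 0, -2]
Program A final stack: [0, 0, -2]

Program B trace:
  After 'push 20': [20]
  After 'dup': [20, 20]
  After 'neg': [20, -20]
  After 'add': [0]
  After 'neg': [0]
  After 'dup': [0, 0]
  After 'push -2': [0, 0, -2]
  After 'dup': [0, 0, -2, -2]
  After 'drop': [0, 0, -2]
Program B final stack: [0, 0, -2]
Same: yes

Answer: yes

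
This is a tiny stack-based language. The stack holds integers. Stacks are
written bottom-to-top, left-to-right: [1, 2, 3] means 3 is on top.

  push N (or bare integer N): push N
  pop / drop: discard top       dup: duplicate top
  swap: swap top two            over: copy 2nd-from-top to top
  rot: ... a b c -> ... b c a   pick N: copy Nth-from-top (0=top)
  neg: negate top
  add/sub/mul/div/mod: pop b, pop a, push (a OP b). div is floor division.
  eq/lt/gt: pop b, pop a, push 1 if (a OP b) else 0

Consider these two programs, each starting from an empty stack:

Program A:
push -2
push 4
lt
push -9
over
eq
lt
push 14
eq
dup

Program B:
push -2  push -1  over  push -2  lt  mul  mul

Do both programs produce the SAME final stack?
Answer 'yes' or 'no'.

Answer: no

Derivation:
Program A trace:
  After 'push -2': [-2]
  After 'push 4': [-2, 4]
  After 'lt': [1]
  After 'push -9': [1, -9]
  After 'over': [1, -9, 1]
  After 'eq': [1, 0]
  After 'lt': [0]
  After 'push 14': [0, 14]
  After 'eq': [0]
  After 'dup': [0, 0]
Program A final stack: [0, 0]

Program B trace:
  After 'push -2': [-2]
  After 'push -1': [-2, -1]
  After 'over': [-2, -1, -2]
  After 'push -2': [-2, -1, -2, -2]
  After 'lt': [-2, -1, 0]
  After 'mul': [-2, 0]
  After 'mul': [0]
Program B final stack: [0]
Same: no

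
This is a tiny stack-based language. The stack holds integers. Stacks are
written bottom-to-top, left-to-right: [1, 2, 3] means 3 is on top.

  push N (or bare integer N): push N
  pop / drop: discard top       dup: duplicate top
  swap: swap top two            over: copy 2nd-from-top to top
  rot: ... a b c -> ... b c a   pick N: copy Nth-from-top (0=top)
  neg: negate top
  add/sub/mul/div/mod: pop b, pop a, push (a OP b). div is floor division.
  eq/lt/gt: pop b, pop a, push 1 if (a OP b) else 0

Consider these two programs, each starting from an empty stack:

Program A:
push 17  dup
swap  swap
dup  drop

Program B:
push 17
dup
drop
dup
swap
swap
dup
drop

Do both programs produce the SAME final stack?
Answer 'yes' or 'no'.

Program A trace:
  After 'push 17': [17]
  After 'dup': [17, 17]
  After 'swap': [17, 17]
  After 'swap': [17, 17]
  After 'dup': [17, 17, 17]
  After 'drop': [17, 17]
Program A final stack: [17, 17]

Program B trace:
  After 'push 17': [17]
  After 'dup': [17, 17]
  After 'drop': [17]
  After 'dup': [17, 17]
  After 'swap': [17, 17]
  After 'swap': [17, 17]
  After 'dup': [17, 17, 17]
  After 'drop': [17, 17]
Program B final stack: [17, 17]
Same: yes

Answer: yes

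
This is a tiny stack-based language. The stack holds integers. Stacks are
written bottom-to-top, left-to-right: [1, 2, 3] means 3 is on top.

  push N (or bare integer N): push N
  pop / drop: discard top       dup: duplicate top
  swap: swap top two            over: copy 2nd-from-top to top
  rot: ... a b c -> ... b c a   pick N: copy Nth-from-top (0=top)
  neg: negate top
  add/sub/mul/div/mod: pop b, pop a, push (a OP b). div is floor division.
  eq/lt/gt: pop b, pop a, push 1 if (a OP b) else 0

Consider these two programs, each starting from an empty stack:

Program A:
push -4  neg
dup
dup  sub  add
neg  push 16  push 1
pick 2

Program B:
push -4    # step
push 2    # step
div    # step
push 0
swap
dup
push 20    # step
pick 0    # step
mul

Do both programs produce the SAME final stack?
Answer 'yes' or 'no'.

Program A trace:
  After 'push -4': [-4]
  After 'neg': [4]
  After 'dup': [4, 4]
  After 'dup': [4, 4, 4]
  After 'sub': [4, 0]
  After 'add': [4]
  After 'neg': [-4]
  After 'push 16': [-4, 16]
  After 'push 1': [-4, 16, 1]
  After 'pick 2': [-4, 16, 1, -4]
Program A final stack: [-4, 16, 1, -4]

Program B trace:
  After 'push -4': [-4]
  After 'push 2': [-4, 2]
  After 'div': [-2]
  After 'push 0': [-2, 0]
  After 'swap': [0, -2]
  After 'dup': [0, -2, -2]
  After 'push 20': [0, -2, -2, 20]
  After 'pick 0': [0, -2, -2, 20, 20]
  After 'mul': [0, -2, -2, 400]
Program B final stack: [0, -2, -2, 400]
Same: no

Answer: no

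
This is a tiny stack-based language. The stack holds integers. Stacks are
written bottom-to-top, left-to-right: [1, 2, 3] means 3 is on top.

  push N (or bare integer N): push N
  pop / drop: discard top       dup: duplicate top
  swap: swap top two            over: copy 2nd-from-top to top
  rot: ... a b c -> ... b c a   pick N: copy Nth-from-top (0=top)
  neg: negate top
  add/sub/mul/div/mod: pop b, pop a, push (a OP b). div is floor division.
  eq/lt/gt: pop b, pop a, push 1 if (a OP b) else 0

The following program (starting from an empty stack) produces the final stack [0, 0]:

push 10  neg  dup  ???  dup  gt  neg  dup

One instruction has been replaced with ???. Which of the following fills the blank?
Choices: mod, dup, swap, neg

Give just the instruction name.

Answer: mod

Derivation:
Stack before ???: [-10, -10]
Stack after ???:  [0]
Checking each choice:
  mod: MATCH
  dup: produces [-10, -10, 0, 0]
  swap: produces [-10, 0, 0]
  neg: produces [-10, 0, 0]


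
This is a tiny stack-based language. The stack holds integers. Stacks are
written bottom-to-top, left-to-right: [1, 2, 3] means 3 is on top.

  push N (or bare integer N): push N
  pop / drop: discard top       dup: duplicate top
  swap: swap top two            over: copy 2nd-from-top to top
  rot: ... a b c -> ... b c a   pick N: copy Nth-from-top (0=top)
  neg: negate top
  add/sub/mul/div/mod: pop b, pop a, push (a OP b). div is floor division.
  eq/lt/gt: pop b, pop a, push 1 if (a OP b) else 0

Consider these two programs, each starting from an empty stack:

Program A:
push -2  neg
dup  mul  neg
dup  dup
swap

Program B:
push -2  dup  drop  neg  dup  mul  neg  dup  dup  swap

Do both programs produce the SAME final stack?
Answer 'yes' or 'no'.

Program A trace:
  After 'push -2': [-2]
  After 'neg': [2]
  After 'dup': [2, 2]
  After 'mul': [4]
  After 'neg': [-4]
  After 'dup': [-4, -4]
  After 'dup': [-4, -4, -4]
  After 'swap': [-4, -4, -4]
Program A final stack: [-4, -4, -4]

Program B trace:
  After 'push -2': [-2]
  After 'dup': [-2, -2]
  After 'drop': [-2]
  After 'neg': [2]
  After 'dup': [2, 2]
  After 'mul': [4]
  After 'neg': [-4]
  After 'dup': [-4, -4]
  After 'dup': [-4, -4, -4]
  After 'swap': [-4, -4, -4]
Program B final stack: [-4, -4, -4]
Same: yes

Answer: yes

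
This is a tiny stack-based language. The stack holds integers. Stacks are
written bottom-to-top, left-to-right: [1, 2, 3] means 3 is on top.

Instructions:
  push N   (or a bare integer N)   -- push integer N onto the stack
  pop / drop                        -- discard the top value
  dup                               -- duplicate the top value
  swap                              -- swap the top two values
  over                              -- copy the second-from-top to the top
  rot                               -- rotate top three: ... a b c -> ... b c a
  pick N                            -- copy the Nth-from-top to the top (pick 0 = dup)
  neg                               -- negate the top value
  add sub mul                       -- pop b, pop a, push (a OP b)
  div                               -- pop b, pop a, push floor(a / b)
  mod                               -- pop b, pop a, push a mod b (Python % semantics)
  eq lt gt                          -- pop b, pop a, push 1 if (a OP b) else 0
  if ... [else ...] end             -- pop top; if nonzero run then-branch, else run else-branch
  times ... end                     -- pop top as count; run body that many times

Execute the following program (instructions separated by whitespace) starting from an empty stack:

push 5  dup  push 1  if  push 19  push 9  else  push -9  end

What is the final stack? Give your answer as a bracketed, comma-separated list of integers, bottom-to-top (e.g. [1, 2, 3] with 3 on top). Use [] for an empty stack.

After 'push 5': [5]
After 'dup': [5, 5]
After 'push 1': [5, 5, 1]
After 'if': [5, 5]
After 'push 19': [5, 5, 19]
After 'push 9': [5, 5, 19, 9]

Answer: [5, 5, 19, 9]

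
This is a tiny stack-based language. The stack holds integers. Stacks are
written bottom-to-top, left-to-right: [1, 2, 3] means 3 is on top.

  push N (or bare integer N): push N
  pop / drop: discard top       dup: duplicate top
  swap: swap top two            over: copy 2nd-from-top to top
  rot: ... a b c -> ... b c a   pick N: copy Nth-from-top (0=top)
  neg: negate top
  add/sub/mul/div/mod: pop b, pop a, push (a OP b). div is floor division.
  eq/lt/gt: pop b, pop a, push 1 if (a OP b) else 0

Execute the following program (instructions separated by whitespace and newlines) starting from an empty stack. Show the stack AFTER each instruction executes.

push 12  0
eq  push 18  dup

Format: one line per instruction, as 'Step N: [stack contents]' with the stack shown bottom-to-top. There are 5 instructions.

Step 1: [12]
Step 2: [12, 0]
Step 3: [0]
Step 4: [0, 18]
Step 5: [0, 18, 18]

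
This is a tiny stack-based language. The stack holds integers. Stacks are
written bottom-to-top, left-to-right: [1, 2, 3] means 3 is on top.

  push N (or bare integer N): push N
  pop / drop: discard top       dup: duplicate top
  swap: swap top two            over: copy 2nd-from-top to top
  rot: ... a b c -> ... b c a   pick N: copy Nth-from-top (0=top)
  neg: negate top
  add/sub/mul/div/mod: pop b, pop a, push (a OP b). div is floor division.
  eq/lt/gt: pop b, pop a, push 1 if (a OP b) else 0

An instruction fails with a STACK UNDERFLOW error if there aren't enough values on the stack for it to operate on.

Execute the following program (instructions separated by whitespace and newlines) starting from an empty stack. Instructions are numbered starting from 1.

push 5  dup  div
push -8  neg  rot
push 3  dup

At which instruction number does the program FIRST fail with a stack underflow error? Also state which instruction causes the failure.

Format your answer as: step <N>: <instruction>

Step 1 ('push 5'): stack = [5], depth = 1
Step 2 ('dup'): stack = [5, 5], depth = 2
Step 3 ('div'): stack = [1], depth = 1
Step 4 ('push -8'): stack = [1, -8], depth = 2
Step 5 ('neg'): stack = [1, 8], depth = 2
Step 6 ('rot'): needs 3 value(s) but depth is 2 — STACK UNDERFLOW

Answer: step 6: rot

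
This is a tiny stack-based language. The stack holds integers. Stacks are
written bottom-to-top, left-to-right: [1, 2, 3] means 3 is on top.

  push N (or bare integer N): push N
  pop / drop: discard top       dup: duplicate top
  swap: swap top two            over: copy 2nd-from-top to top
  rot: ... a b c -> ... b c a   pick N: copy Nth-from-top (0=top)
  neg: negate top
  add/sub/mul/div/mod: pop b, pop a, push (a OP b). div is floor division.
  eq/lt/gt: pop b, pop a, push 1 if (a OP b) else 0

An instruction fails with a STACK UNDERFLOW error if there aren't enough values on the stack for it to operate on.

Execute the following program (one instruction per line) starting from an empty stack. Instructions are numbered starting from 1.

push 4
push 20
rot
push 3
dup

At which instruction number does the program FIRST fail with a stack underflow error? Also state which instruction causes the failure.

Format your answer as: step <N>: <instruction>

Answer: step 3: rot

Derivation:
Step 1 ('push 4'): stack = [4], depth = 1
Step 2 ('push 20'): stack = [4, 20], depth = 2
Step 3 ('rot'): needs 3 value(s) but depth is 2 — STACK UNDERFLOW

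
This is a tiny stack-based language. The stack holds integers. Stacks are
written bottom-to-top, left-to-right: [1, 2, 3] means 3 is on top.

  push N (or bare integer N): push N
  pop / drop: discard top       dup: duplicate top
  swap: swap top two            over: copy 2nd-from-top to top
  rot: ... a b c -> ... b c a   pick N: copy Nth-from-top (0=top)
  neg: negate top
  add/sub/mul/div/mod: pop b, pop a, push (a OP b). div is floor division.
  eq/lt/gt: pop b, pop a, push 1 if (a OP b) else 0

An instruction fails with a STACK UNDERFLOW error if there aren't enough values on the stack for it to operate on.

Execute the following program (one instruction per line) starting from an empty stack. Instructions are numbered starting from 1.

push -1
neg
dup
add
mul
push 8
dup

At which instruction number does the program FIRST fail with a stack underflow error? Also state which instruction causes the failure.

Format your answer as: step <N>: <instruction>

Answer: step 5: mul

Derivation:
Step 1 ('push -1'): stack = [-1], depth = 1
Step 2 ('neg'): stack = [1], depth = 1
Step 3 ('dup'): stack = [1, 1], depth = 2
Step 4 ('add'): stack = [2], depth = 1
Step 5 ('mul'): needs 2 value(s) but depth is 1 — STACK UNDERFLOW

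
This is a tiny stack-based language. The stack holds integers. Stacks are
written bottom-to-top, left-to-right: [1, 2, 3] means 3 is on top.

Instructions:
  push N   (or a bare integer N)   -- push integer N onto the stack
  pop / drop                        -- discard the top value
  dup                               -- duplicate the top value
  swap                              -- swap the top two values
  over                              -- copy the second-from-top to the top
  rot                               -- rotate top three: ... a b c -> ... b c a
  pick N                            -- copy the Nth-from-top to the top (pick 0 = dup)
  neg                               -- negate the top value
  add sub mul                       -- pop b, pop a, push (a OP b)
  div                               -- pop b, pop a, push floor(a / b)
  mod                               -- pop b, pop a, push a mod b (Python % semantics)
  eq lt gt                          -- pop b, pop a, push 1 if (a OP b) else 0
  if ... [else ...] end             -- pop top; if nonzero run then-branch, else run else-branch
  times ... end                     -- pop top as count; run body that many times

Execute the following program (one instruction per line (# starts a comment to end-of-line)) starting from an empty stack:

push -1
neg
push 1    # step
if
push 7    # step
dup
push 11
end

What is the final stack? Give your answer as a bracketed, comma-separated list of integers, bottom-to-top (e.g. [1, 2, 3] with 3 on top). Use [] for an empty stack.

Answer: [1, 7, 7, 11]

Derivation:
After 'push -1': [-1]
After 'neg': [1]
After 'push 1': [1, 1]
After 'if': [1]
After 'push 7': [1, 7]
After 'dup': [1, 7, 7]
After 'push 11': [1, 7, 7, 11]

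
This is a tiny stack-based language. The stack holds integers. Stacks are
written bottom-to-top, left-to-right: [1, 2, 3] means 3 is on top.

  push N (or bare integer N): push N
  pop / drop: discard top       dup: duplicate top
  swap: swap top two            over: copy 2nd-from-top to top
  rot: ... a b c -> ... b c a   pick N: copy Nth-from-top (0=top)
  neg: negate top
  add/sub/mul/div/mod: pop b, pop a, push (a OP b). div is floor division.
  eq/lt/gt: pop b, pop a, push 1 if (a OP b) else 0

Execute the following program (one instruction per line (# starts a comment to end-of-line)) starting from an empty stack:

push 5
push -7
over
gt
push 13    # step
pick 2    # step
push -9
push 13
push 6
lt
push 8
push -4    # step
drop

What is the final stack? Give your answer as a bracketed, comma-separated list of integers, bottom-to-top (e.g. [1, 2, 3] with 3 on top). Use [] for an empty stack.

After 'push 5': [5]
After 'push -7': [5, -7]
After 'over': [5, -7, 5]
After 'gt': [5, 0]
After 'push 13': [5, 0, 13]
After 'pick 2': [5, 0, 13, 5]
After 'push -9': [5, 0, 13, 5, -9]
After 'push 13': [5, 0, 13, 5, -9, 13]
After 'push 6': [5, 0, 13, 5, -9, 13, 6]
After 'lt': [5, 0, 13, 5, -9, 0]
After 'push 8': [5, 0, 13, 5, -9, 0, 8]
After 'push -4': [5, 0, 13, 5, -9, 0, 8, -4]
After 'drop': [5, 0, 13, 5, -9, 0, 8]

Answer: [5, 0, 13, 5, -9, 0, 8]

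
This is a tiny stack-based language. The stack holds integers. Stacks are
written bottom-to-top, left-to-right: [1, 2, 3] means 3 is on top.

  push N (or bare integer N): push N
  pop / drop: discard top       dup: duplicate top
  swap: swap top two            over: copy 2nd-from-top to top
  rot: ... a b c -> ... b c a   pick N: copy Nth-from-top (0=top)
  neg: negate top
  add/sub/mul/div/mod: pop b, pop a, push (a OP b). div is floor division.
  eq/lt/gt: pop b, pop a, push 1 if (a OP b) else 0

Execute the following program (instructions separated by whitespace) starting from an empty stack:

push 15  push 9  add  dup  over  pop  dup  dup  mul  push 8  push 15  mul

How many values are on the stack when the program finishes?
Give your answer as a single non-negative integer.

After 'push 15': stack = [15] (depth 1)
After 'push 9': stack = [15, 9] (depth 2)
After 'add': stack = [24] (depth 1)
After 'dup': stack = [24, 24] (depth 2)
After 'over': stack = [24, 24, 24] (depth 3)
After 'pop': stack = [24, 24] (depth 2)
After 'dup': stack = [24, 24, 24] (depth 3)
After 'dup': stack = [24, 24, 24, 24] (depth 4)
After 'mul': stack = [24, 24, 576] (depth 3)
After 'push 8': stack = [24, 24, 576, 8] (depth 4)
After 'push 15': stack = [24, 24, 576, 8, 15] (depth 5)
After 'mul': stack = [24, 24, 576, 120] (depth 4)

Answer: 4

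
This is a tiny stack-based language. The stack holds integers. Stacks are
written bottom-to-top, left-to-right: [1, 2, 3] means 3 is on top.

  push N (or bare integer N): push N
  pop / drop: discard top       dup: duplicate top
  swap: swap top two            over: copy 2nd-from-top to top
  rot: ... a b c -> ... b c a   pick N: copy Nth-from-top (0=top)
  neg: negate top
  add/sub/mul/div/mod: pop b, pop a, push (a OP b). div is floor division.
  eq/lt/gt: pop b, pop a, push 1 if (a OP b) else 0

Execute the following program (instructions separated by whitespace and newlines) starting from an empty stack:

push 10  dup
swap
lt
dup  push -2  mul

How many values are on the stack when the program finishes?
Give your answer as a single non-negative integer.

After 'push 10': stack = [10] (depth 1)
After 'dup': stack = [10, 10] (depth 2)
After 'swap': stack = [10, 10] (depth 2)
After 'lt': stack = [0] (depth 1)
After 'dup': stack = [0, 0] (depth 2)
After 'push -2': stack = [0, 0, -2] (depth 3)
After 'mul': stack = [0, 0] (depth 2)

Answer: 2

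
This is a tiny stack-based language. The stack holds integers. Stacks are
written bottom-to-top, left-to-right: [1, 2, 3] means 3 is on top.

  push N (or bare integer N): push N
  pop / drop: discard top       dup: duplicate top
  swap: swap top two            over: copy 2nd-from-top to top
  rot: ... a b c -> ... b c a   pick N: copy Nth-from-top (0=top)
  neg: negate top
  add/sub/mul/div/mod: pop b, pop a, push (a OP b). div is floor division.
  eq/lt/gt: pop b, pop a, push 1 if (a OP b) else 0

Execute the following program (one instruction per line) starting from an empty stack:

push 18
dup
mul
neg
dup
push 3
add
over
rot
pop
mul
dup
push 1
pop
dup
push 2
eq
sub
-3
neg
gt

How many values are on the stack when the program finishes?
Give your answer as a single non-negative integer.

Answer: 2

Derivation:
After 'push 18': stack = [18] (depth 1)
After 'dup': stack = [18, 18] (depth 2)
After 'mul': stack = [324] (depth 1)
After 'neg': stack = [-324] (depth 1)
After 'dup': stack = [-324, -324] (depth 2)
After 'push 3': stack = [-324, -324, 3] (depth 3)
After 'add': stack = [-324, -321] (depth 2)
After 'over': stack = [-324, -321, -324] (depth 3)
After 'rot': stack = [-321, -324, -324] (depth 3)
After 'pop': stack = [-321, -324] (depth 2)
  ...
After 'dup': stack = [104004, 104004] (depth 2)
After 'push 1': stack = [104004, 104004, 1] (depth 3)
After 'pop': stack = [104004, 104004] (depth 2)
After 'dup': stack = [104004, 104004, 104004] (depth 3)
After 'push 2': stack = [104004, 104004, 104004, 2] (depth 4)
After 'eq': stack = [104004, 104004, 0] (depth 3)
After 'sub': stack = [104004, 104004] (depth 2)
After 'push -3': stack = [104004, 104004, -3] (depth 3)
After 'neg': stack = [104004, 104004, 3] (depth 3)
After 'gt': stack = [104004, 1] (depth 2)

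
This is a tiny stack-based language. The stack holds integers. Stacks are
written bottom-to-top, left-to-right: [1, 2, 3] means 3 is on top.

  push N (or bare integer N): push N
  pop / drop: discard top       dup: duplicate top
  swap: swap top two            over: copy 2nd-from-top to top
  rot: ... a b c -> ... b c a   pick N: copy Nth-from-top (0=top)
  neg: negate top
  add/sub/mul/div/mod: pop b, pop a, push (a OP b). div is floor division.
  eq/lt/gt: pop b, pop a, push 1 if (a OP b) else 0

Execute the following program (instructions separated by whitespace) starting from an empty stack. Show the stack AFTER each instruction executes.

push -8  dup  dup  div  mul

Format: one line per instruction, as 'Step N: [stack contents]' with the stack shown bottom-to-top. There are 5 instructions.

Step 1: [-8]
Step 2: [-8, -8]
Step 3: [-8, -8, -8]
Step 4: [-8, 1]
Step 5: [-8]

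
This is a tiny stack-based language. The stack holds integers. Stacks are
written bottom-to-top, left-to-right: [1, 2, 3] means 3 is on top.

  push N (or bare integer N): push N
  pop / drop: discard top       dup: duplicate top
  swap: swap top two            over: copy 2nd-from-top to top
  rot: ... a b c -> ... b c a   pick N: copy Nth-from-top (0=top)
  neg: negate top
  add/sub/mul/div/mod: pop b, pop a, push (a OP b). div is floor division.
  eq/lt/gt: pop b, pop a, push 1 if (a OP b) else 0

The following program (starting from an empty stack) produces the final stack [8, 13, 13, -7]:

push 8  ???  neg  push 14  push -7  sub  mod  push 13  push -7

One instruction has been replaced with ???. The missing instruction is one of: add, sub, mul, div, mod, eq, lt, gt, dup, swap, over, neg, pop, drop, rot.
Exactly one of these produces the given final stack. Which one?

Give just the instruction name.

Stack before ???: [8]
Stack after ???:  [8, 8]
The instruction that transforms [8] -> [8, 8] is: dup

Answer: dup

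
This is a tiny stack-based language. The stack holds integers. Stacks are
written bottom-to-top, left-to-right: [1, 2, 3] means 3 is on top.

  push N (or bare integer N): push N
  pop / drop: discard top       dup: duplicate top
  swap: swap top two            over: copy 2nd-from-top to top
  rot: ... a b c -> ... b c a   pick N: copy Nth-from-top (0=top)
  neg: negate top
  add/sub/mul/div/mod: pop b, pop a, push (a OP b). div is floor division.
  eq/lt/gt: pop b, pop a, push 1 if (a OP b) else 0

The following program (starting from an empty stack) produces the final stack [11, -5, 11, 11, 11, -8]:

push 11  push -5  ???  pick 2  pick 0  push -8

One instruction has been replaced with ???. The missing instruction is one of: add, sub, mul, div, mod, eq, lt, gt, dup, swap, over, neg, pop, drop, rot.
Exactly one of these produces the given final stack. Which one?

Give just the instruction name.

Stack before ???: [11, -5]
Stack after ???:  [11, -5, 11]
The instruction that transforms [11, -5] -> [11, -5, 11] is: over

Answer: over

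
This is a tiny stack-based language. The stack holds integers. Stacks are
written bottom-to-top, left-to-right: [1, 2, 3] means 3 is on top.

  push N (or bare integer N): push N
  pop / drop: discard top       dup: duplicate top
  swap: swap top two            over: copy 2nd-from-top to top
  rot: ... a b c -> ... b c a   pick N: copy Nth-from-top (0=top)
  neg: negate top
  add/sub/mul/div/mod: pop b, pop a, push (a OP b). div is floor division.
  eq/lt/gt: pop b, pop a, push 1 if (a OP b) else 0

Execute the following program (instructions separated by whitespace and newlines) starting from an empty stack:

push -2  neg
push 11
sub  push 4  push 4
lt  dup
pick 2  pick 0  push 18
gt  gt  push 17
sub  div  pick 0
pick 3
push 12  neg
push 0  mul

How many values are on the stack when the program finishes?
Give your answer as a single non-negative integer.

After 'push -2': stack = [-2] (depth 1)
After 'neg': stack = [2] (depth 1)
After 'push 11': stack = [2, 11] (depth 2)
After 'sub': stack = [-9] (depth 1)
After 'push 4': stack = [-9, 4] (depth 2)
After 'push 4': stack = [-9, 4, 4] (depth 3)
After 'lt': stack = [-9, 0] (depth 2)
After 'dup': stack = [-9, 0, 0] (depth 3)
After 'pick 2': stack = [-9, 0, 0, -9] (depth 4)
After 'pick 0': stack = [-9, 0, 0, -9, -9] (depth 5)
  ...
After 'gt': stack = [-9, 0, 0, 0] (depth 4)
After 'push 17': stack = [-9, 0, 0, 0, 17] (depth 5)
After 'sub': stack = [-9, 0, 0, -17] (depth 4)
After 'div': stack = [-9, 0, 0] (depth 3)
After 'pick 0': stack = [-9, 0, 0, 0] (depth 4)
After 'pick 3': stack = [-9, 0, 0, 0, -9] (depth 5)
After 'push 12': stack = [-9, 0, 0, 0, -9, 12] (depth 6)
After 'neg': stack = [-9, 0, 0, 0, -9, -12] (depth 6)
After 'push 0': stack = [-9, 0, 0, 0, -9, -12, 0] (depth 7)
After 'mul': stack = [-9, 0, 0, 0, -9, 0] (depth 6)

Answer: 6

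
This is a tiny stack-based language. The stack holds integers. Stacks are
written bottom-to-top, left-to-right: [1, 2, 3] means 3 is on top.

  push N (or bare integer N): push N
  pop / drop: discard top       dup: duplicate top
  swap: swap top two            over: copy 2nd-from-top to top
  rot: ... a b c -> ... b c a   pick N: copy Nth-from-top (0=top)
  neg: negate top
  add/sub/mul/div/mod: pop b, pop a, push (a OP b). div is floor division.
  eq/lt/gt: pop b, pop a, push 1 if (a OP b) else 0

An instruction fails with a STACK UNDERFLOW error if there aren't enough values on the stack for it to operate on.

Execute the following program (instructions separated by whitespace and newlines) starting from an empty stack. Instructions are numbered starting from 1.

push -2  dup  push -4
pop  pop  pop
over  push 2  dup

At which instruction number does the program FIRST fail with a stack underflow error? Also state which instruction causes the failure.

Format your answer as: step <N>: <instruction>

Answer: step 7: over

Derivation:
Step 1 ('push -2'): stack = [-2], depth = 1
Step 2 ('dup'): stack = [-2, -2], depth = 2
Step 3 ('push -4'): stack = [-2, -2, -4], depth = 3
Step 4 ('pop'): stack = [-2, -2], depth = 2
Step 5 ('pop'): stack = [-2], depth = 1
Step 6 ('pop'): stack = [], depth = 0
Step 7 ('over'): needs 2 value(s) but depth is 0 — STACK UNDERFLOW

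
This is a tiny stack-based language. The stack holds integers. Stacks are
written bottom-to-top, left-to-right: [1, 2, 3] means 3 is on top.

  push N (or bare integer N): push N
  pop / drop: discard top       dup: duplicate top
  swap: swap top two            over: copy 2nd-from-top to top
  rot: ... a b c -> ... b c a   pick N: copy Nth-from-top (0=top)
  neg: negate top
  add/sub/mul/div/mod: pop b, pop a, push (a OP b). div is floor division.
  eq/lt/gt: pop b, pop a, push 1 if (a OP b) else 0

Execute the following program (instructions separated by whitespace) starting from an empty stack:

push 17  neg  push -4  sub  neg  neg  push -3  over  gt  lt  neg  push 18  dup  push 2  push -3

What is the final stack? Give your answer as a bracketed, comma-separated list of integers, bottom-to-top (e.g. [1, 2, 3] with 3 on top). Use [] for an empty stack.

After 'push 17': [17]
After 'neg': [-17]
After 'push -4': [-17, -4]
After 'sub': [-13]
After 'neg': [13]
After 'neg': [-13]
After 'push -3': [-13, -3]
After 'over': [-13, -3, -13]
After 'gt': [-13, 1]
After 'lt': [1]
After 'neg': [-1]
After 'push 18': [-1, 18]
After 'dup': [-1, 18, 18]
After 'push 2': [-1, 18, 18, 2]
After 'push -3': [-1, 18, 18, 2, -3]

Answer: [-1, 18, 18, 2, -3]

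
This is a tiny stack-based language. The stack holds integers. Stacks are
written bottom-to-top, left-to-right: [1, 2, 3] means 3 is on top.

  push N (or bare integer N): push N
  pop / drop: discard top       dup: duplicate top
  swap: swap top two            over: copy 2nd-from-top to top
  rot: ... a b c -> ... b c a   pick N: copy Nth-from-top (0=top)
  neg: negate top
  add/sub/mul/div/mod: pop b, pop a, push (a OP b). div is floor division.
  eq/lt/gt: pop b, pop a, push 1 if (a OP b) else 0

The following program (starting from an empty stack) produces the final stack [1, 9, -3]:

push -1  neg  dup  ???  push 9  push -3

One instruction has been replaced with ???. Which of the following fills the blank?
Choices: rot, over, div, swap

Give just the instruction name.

Stack before ???: [1, 1]
Stack after ???:  [1]
Checking each choice:
  rot: stack underflow (need 3, have 2)
  over: produces [1, 1, 1, 9, -3]
  div: MATCH
  swap: produces [1, 1, 9, -3]


Answer: div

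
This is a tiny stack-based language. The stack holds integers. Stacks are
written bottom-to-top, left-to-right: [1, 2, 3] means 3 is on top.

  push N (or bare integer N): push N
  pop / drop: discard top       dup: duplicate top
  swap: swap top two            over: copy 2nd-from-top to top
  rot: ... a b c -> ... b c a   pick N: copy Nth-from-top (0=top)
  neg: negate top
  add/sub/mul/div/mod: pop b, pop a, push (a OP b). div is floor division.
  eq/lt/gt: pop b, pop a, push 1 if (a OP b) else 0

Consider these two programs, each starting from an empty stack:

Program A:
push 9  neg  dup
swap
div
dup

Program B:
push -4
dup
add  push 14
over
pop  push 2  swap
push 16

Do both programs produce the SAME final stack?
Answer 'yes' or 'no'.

Program A trace:
  After 'push 9': [9]
  After 'neg': [-9]
  After 'dup': [-9, -9]
  After 'swap': [-9, -9]
  After 'div': [1]
  After 'dup': [1, 1]
Program A final stack: [1, 1]

Program B trace:
  After 'push -4': [-4]
  After 'dup': [-4, -4]
  After 'add': [-8]
  After 'push 14': [-8, 14]
  After 'over': [-8, 14, -8]
  After 'pop': [-8, 14]
  After 'push 2': [-8, 14, 2]
  After 'swap': [-8, 2, 14]
  After 'push 16': [-8, 2, 14, 16]
Program B final stack: [-8, 2, 14, 16]
Same: no

Answer: no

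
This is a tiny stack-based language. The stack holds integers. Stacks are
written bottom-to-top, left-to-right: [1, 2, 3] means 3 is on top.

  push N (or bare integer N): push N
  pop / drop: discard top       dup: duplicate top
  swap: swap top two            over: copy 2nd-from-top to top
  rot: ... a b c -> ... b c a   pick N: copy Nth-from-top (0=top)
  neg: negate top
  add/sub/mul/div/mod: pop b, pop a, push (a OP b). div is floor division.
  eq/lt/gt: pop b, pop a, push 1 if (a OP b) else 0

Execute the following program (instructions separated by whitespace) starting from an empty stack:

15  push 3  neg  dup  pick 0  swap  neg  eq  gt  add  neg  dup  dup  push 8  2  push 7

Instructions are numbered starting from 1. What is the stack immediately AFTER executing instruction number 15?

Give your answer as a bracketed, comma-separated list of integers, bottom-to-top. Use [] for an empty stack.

Step 1 ('15'): [15]
Step 2 ('push 3'): [15, 3]
Step 3 ('neg'): [15, -3]
Step 4 ('dup'): [15, -3, -3]
Step 5 ('pick 0'): [15, -3, -3, -3]
Step 6 ('swap'): [15, -3, -3, -3]
Step 7 ('neg'): [15, -3, -3, 3]
Step 8 ('eq'): [15, -3, 0]
Step 9 ('gt'): [15, 0]
Step 10 ('add'): [15]
Step 11 ('neg'): [-15]
Step 12 ('dup'): [-15, -15]
Step 13 ('dup'): [-15, -15, -15]
Step 14 ('push 8'): [-15, -15, -15, 8]
Step 15 ('2'): [-15, -15, -15, 8, 2]

Answer: [-15, -15, -15, 8, 2]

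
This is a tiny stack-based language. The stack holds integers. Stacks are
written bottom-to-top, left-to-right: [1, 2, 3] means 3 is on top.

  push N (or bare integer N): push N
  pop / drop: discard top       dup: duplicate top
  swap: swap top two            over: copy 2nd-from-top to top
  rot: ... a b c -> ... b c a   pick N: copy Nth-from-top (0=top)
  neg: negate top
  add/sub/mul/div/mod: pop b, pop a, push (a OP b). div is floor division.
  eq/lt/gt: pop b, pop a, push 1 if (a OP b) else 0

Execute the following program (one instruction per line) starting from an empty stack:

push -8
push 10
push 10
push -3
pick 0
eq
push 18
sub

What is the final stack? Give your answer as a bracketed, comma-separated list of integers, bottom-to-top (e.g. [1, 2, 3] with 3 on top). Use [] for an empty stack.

Answer: [-8, 10, 10, -17]

Derivation:
After 'push -8': [-8]
After 'push 10': [-8, 10]
After 'push 10': [-8, 10, 10]
After 'push -3': [-8, 10, 10, -3]
After 'pick 0': [-8, 10, 10, -3, -3]
After 'eq': [-8, 10, 10, 1]
After 'push 18': [-8, 10, 10, 1, 18]
After 'sub': [-8, 10, 10, -17]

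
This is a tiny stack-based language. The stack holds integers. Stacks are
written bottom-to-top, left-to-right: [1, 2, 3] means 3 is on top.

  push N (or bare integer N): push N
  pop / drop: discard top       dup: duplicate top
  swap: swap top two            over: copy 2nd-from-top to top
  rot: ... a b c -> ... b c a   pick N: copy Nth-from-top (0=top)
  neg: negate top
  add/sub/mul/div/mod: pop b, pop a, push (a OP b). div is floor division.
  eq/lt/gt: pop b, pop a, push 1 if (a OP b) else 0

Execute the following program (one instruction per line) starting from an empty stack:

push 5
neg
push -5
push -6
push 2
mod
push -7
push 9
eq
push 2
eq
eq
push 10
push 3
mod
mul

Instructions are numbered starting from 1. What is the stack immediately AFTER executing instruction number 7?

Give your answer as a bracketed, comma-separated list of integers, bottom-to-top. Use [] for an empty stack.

Answer: [-5, -5, 0, -7]

Derivation:
Step 1 ('push 5'): [5]
Step 2 ('neg'): [-5]
Step 3 ('push -5'): [-5, -5]
Step 4 ('push -6'): [-5, -5, -6]
Step 5 ('push 2'): [-5, -5, -6, 2]
Step 6 ('mod'): [-5, -5, 0]
Step 7 ('push -7'): [-5, -5, 0, -7]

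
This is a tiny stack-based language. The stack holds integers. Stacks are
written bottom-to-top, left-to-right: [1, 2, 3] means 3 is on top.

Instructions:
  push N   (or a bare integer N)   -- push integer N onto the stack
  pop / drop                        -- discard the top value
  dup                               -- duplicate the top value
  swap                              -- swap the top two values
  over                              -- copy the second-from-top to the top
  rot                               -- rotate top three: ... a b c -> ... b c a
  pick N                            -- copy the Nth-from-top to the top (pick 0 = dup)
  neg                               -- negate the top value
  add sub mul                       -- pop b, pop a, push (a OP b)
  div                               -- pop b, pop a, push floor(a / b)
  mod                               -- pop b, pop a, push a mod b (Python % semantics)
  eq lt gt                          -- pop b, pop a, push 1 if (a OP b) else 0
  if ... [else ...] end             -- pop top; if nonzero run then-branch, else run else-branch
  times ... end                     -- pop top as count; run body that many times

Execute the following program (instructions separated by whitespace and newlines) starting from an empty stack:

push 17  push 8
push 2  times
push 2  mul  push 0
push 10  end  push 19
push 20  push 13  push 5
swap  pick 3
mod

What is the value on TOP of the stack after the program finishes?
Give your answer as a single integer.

After 'push 17': [17]
After 'push 8': [17, 8]
After 'push 2': [17, 8, 2]
After 'times': [17, 8]
After 'push 2': [17, 8, 2]
After 'mul': [17, 16]
After 'push 0': [17, 16, 0]
After 'push 10': [17, 16, 0, 10]
After 'push 2': [17, 16, 0, 10, 2]
After 'mul': [17, 16, 0, 20]
After 'push 0': [17, 16, 0, 20, 0]
After 'push 10': [17, 16, 0, 20, 0, 10]
After 'push 19': [17, 16, 0, 20, 0, 10, 19]
After 'push 20': [17, 16, 0, 20, 0, 10, 19, 20]
After 'push 13': [17, 16, 0, 20, 0, 10, 19, 20, 13]
After 'push 5': [17, 16, 0, 20, 0, 10, 19, 20, 13, 5]
After 'swap': [17, 16, 0, 20, 0, 10, 19, 20, 5, 13]
After 'pick 3': [17, 16, 0, 20, 0, 10, 19, 20, 5, 13, 19]
After 'mod': [17, 16, 0, 20, 0, 10, 19, 20, 5, 13]

Answer: 13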